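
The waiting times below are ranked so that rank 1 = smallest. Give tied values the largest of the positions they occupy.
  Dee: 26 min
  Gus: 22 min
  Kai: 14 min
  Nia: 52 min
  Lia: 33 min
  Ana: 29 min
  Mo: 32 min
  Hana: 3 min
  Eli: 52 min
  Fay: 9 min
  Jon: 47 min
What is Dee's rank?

5

Sorted (ascending): 3, 9, 14, 22, 26, 29, 32, 33, 47, 52, 52
The 2 values of 52 occupy positions 10–11 → each gets rank 11.
Dee has value 26 min → rank 5.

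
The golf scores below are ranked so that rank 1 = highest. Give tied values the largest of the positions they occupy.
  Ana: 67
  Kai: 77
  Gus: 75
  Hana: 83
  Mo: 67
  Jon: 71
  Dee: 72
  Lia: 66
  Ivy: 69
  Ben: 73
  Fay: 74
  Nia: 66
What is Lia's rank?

Sorted (descending): 83, 77, 75, 74, 73, 72, 71, 69, 67, 67, 66, 66
The 2 values of 67 occupy positions 9–10 → each gets rank 10.
The 2 values of 66 occupy positions 11–12 → each gets rank 12.
Lia has value 66 → rank 12.

12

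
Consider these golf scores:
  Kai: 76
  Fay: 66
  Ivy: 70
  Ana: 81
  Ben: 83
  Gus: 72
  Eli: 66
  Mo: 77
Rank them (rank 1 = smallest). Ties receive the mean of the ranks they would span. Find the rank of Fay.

Sorted (ascending): 66, 66, 70, 72, 76, 77, 81, 83
The 2 values of 66 occupy positions 1–2 → average rank (1+2)/2 = 1.5.
Fay has value 66 → rank 1.5.

1.5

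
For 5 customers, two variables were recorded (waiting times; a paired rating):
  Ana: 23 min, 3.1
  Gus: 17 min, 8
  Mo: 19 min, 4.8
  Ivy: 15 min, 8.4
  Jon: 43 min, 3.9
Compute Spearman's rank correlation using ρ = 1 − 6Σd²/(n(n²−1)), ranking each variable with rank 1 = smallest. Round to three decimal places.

-0.900

Ranks of variable 1: 4, 2, 3, 1, 5
Ranks of variable 2: 1, 4, 3, 5, 2
d = r₁ − r₂: 3, -2, 0, -4, 3
d²: 9, 4, 0, 16, 9; Σd² = 38
ρ = 1 − 6·38/(5·24) = 1 − 228/120 = -0.900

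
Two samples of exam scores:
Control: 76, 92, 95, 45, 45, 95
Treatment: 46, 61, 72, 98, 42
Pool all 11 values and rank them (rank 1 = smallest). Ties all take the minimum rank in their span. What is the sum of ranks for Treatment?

Sorted (ascending): 42, 45, 45, 46, 61, 72, 76, 92, 95, 95, 98
The 2 values of 45 occupy positions 2–3 → each gets rank 2.
The 2 values of 95 occupy positions 9–10 → each gets rank 9.
Treatment values → pooled ranks: 46→4, 61→5, 72→6, 98→11, 42→1
Rank sum = 4 + 5 + 6 + 11 + 1 = 27

27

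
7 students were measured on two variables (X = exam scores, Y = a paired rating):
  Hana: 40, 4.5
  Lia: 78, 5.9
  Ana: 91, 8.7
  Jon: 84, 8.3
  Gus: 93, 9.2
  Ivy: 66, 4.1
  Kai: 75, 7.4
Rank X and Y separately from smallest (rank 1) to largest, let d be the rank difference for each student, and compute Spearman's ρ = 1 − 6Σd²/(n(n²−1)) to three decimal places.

0.929

Ranks of variable 1: 1, 4, 6, 5, 7, 2, 3
Ranks of variable 2: 2, 3, 6, 5, 7, 1, 4
d = r₁ − r₂: -1, 1, 0, 0, 0, 1, -1
d²: 1, 1, 0, 0, 0, 1, 1; Σd² = 4
ρ = 1 − 6·4/(7·48) = 1 − 24/336 = 0.929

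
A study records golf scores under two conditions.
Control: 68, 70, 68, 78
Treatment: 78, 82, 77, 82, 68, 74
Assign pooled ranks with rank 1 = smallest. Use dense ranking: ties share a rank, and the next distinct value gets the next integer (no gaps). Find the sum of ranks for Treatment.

Sorted (ascending): 68, 68, 68, 70, 74, 77, 78, 78, 82, 82
The 3 values of 68 share dense rank 1.
The 2 values of 78 share dense rank 5.
The 2 values of 82 share dense rank 6.
Remaining distinct values take the next consecutive integers.
Treatment values → pooled ranks: 78→5, 82→6, 77→4, 82→6, 68→1, 74→3
Rank sum = 5 + 6 + 4 + 6 + 1 + 3 = 25

25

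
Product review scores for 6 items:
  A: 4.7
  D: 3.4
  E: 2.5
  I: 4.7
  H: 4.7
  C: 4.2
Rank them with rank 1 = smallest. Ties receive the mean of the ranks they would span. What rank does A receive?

Sorted (ascending): 2.5, 3.4, 4.2, 4.7, 4.7, 4.7
The 3 values of 4.7 occupy positions 4–6 → average rank 5.
A has value 4.7 → rank 5.

5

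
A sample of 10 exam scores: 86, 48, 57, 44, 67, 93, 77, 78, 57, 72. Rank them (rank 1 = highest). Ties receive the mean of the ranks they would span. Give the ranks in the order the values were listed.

2, 9, 7.5, 10, 6, 1, 4, 3, 7.5, 5

Sorted (descending): 93, 86, 78, 77, 72, 67, 57, 57, 48, 44
The 2 values of 57 occupy positions 7–8 → average rank (7+8)/2 = 7.5.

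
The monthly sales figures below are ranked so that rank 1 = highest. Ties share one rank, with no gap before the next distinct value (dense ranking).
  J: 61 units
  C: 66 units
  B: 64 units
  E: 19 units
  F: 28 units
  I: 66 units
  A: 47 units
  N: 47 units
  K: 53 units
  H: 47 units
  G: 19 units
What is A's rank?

Sorted (descending): 66, 66, 64, 61, 53, 47, 47, 47, 28, 19, 19
The 2 values of 66 share dense rank 1.
The 3 values of 47 share dense rank 5.
The 2 values of 19 share dense rank 7.
Remaining distinct values take the next consecutive integers.
A has value 47 units → rank 5.

5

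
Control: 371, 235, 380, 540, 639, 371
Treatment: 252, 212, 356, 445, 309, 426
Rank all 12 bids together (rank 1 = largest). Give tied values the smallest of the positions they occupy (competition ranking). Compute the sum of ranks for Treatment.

46

Sorted (descending): 639, 540, 445, 426, 380, 371, 371, 356, 309, 252, 235, 212
The 2 values of 371 occupy positions 6–7 → each gets rank 6.
Treatment values → pooled ranks: 252→10, 212→12, 356→8, 445→3, 309→9, 426→4
Rank sum = 10 + 12 + 8 + 3 + 9 + 4 = 46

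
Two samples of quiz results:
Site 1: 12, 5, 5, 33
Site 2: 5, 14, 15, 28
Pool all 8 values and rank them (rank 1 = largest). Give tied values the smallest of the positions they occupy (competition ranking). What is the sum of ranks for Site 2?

15

Sorted (descending): 33, 28, 15, 14, 12, 5, 5, 5
The 3 values of 5 occupy positions 6–8 → each gets rank 6.
Site 2 values → pooled ranks: 5→6, 14→4, 15→3, 28→2
Rank sum = 6 + 4 + 3 + 2 = 15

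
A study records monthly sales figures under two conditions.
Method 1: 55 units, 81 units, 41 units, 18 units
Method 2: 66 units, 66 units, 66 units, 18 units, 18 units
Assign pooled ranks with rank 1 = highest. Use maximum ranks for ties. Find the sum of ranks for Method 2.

Sorted (descending): 81, 66, 66, 66, 55, 41, 18, 18, 18
The 3 values of 66 occupy positions 2–4 → each gets rank 4.
The 3 values of 18 occupy positions 7–9 → each gets rank 9.
Method 2 values → pooled ranks: 66→4, 66→4, 66→4, 18→9, 18→9
Rank sum = 4 + 4 + 4 + 9 + 9 = 30

30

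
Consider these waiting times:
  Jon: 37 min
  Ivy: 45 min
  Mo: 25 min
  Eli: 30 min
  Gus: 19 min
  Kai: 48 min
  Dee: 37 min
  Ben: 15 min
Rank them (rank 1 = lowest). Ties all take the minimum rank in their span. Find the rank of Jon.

Sorted (ascending): 15, 19, 25, 30, 37, 37, 45, 48
The 2 values of 37 occupy positions 5–6 → each gets rank 5.
Jon has value 37 min → rank 5.

5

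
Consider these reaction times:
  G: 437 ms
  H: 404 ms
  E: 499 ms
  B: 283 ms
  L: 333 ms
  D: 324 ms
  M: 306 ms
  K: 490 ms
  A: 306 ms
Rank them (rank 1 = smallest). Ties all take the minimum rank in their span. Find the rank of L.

5

Sorted (ascending): 283, 306, 306, 324, 333, 404, 437, 490, 499
The 2 values of 306 occupy positions 2–3 → each gets rank 2.
L has value 333 ms → rank 5.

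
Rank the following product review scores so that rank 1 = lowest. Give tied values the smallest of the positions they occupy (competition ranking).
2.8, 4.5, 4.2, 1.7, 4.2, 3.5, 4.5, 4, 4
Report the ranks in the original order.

2, 8, 6, 1, 6, 3, 8, 4, 4

Sorted (ascending): 1.7, 2.8, 3.5, 4, 4, 4.2, 4.2, 4.5, 4.5
The 2 values of 4 occupy positions 4–5 → each gets rank 4.
The 2 values of 4.2 occupy positions 6–7 → each gets rank 6.
The 2 values of 4.5 occupy positions 8–9 → each gets rank 8.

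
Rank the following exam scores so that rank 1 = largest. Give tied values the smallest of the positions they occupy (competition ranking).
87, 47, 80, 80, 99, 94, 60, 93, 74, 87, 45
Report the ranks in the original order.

Sorted (descending): 99, 94, 93, 87, 87, 80, 80, 74, 60, 47, 45
The 2 values of 87 occupy positions 4–5 → each gets rank 4.
The 2 values of 80 occupy positions 6–7 → each gets rank 6.

4, 10, 6, 6, 1, 2, 9, 3, 8, 4, 11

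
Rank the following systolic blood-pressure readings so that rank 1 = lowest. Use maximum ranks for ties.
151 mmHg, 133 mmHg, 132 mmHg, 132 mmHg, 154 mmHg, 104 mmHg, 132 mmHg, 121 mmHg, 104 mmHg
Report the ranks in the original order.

8, 7, 6, 6, 9, 2, 6, 3, 2

Sorted (ascending): 104, 104, 121, 132, 132, 132, 133, 151, 154
The 2 values of 104 occupy positions 1–2 → each gets rank 2.
The 3 values of 132 occupy positions 4–6 → each gets rank 6.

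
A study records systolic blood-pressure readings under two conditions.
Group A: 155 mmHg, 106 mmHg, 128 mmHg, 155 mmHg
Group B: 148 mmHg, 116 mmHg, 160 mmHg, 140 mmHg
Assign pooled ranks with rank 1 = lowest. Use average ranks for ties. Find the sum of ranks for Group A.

17

Sorted (ascending): 106, 116, 128, 140, 148, 155, 155, 160
The 2 values of 155 occupy positions 6–7 → average rank (6+7)/2 = 6.5.
Group A values → pooled ranks: 155→6.5, 106→1, 128→3, 155→6.5
Rank sum = 6.5 + 1 + 3 + 6.5 = 17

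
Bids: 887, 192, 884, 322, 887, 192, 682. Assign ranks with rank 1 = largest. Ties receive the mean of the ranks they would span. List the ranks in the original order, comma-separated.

1.5, 6.5, 3, 5, 1.5, 6.5, 4

Sorted (descending): 887, 887, 884, 682, 322, 192, 192
The 2 values of 887 occupy positions 1–2 → average rank (1+2)/2 = 1.5.
The 2 values of 192 occupy positions 6–7 → average rank (6+7)/2 = 6.5.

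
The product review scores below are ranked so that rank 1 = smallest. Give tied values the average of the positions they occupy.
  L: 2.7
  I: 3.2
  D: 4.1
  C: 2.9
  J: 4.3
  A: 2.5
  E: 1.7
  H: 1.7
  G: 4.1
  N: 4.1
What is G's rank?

Sorted (ascending): 1.7, 1.7, 2.5, 2.7, 2.9, 3.2, 4.1, 4.1, 4.1, 4.3
The 2 values of 1.7 occupy positions 1–2 → average rank (1+2)/2 = 1.5.
The 3 values of 4.1 occupy positions 7–9 → average rank 8.
G has value 4.1 → rank 8.

8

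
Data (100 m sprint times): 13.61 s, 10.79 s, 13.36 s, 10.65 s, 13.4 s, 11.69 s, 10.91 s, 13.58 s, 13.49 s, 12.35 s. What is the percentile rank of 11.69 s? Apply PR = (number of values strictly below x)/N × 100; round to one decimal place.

N = 10.
Strictly below 11.69: 3. Equal to 11.69: 1.
PR = 3/10 × 100 = 30.0

30.0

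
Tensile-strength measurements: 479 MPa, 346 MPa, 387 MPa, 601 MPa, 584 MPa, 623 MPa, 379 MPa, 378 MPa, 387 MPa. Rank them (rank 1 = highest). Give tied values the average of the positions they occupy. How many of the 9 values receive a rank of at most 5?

4

Sorted (descending): 623, 601, 584, 479, 387, 387, 379, 378, 346
The 2 values of 387 occupy positions 5–6 → average rank (5+6)/2 = 5.5.
Ranks ≤ 5: {1, 2, 3, 4} → 4 values.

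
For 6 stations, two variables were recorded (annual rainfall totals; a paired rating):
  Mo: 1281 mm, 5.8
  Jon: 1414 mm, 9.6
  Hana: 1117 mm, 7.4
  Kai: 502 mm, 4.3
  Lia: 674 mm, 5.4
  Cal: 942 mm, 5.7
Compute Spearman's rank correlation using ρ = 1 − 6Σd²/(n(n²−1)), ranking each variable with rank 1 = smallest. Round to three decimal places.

0.943

Ranks of variable 1: 5, 6, 4, 1, 2, 3
Ranks of variable 2: 4, 6, 5, 1, 2, 3
d = r₁ − r₂: 1, 0, -1, 0, 0, 0
d²: 1, 0, 1, 0, 0, 0; Σd² = 2
ρ = 1 − 6·2/(6·35) = 1 − 12/210 = 0.943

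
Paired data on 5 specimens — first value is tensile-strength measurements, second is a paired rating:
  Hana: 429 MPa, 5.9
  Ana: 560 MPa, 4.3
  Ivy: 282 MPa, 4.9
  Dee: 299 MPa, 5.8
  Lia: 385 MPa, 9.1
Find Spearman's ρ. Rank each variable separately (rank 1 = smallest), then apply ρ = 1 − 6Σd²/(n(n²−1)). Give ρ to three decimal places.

-0.100

Ranks of variable 1: 4, 5, 1, 2, 3
Ranks of variable 2: 4, 1, 2, 3, 5
d = r₁ − r₂: 0, 4, -1, -1, -2
d²: 0, 16, 1, 1, 4; Σd² = 22
ρ = 1 − 6·22/(5·24) = 1 − 132/120 = -0.100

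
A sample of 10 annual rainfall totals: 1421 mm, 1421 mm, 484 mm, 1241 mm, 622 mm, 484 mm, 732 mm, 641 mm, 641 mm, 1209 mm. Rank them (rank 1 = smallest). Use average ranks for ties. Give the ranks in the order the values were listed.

9.5, 9.5, 1.5, 8, 3, 1.5, 6, 4.5, 4.5, 7

Sorted (ascending): 484, 484, 622, 641, 641, 732, 1209, 1241, 1421, 1421
The 2 values of 484 occupy positions 1–2 → average rank (1+2)/2 = 1.5.
The 2 values of 641 occupy positions 4–5 → average rank (4+5)/2 = 4.5.
The 2 values of 1421 occupy positions 9–10 → average rank (9+10)/2 = 9.5.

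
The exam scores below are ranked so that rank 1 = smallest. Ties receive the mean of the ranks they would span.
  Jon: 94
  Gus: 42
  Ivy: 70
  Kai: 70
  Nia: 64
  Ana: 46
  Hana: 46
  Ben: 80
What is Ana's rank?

2.5

Sorted (ascending): 42, 46, 46, 64, 70, 70, 80, 94
The 2 values of 46 occupy positions 2–3 → average rank (2+3)/2 = 2.5.
The 2 values of 70 occupy positions 5–6 → average rank (5+6)/2 = 5.5.
Ana has value 46 → rank 2.5.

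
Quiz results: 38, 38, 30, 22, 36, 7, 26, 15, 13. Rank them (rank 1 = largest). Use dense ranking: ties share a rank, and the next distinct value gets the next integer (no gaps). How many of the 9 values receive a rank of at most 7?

Sorted (descending): 38, 38, 36, 30, 26, 22, 15, 13, 7
The 2 values of 38 share dense rank 1.
Remaining distinct values take the next consecutive integers.
Ranks ≤ 7: {1, 1, 2, 3, 4, 5, 6, 7} → 8 values.

8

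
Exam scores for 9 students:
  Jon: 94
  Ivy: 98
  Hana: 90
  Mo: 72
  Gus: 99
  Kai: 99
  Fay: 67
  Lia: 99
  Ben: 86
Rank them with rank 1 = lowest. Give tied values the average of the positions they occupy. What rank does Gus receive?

8

Sorted (ascending): 67, 72, 86, 90, 94, 98, 99, 99, 99
The 3 values of 99 occupy positions 7–9 → average rank 8.
Gus has value 99 → rank 8.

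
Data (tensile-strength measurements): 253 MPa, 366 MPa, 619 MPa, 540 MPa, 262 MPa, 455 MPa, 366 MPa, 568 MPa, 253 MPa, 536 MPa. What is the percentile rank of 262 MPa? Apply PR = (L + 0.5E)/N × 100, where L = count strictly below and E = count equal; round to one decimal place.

N = 10.
Strictly below 262: 2. Equal to 262: 1.
PR = (2 + 0.5·1)/10 × 100 = 25.0

25.0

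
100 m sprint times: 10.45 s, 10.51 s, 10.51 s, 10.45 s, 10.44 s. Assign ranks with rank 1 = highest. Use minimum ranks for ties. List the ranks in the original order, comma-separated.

3, 1, 1, 3, 5

Sorted (descending): 10.51, 10.51, 10.45, 10.45, 10.44
The 2 values of 10.51 occupy positions 1–2 → each gets rank 1.
The 2 values of 10.45 occupy positions 3–4 → each gets rank 3.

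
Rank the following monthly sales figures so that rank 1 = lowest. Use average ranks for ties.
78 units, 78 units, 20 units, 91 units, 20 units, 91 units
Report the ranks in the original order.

Sorted (ascending): 20, 20, 78, 78, 91, 91
The 2 values of 20 occupy positions 1–2 → average rank (1+2)/2 = 1.5.
The 2 values of 78 occupy positions 3–4 → average rank (3+4)/2 = 3.5.
The 2 values of 91 occupy positions 5–6 → average rank (5+6)/2 = 5.5.

3.5, 3.5, 1.5, 5.5, 1.5, 5.5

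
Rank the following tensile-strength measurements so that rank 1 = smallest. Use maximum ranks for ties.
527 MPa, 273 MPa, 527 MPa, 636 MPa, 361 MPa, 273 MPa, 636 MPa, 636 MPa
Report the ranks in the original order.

Sorted (ascending): 273, 273, 361, 527, 527, 636, 636, 636
The 2 values of 273 occupy positions 1–2 → each gets rank 2.
The 2 values of 527 occupy positions 4–5 → each gets rank 5.
The 3 values of 636 occupy positions 6–8 → each gets rank 8.

5, 2, 5, 8, 3, 2, 8, 8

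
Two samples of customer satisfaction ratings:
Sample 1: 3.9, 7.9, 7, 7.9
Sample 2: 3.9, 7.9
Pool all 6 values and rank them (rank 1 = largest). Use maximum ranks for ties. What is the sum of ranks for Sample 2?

9

Sorted (descending): 7.9, 7.9, 7.9, 7, 3.9, 3.9
The 3 values of 7.9 occupy positions 1–3 → each gets rank 3.
The 2 values of 3.9 occupy positions 5–6 → each gets rank 6.
Sample 2 values → pooled ranks: 3.9→6, 7.9→3
Rank sum = 6 + 3 = 9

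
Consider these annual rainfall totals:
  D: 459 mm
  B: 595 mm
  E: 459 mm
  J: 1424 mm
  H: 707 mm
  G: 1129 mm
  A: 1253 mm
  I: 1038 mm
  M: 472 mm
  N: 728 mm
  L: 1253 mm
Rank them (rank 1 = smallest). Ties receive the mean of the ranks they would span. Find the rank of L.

Sorted (ascending): 459, 459, 472, 595, 707, 728, 1038, 1129, 1253, 1253, 1424
The 2 values of 459 occupy positions 1–2 → average rank (1+2)/2 = 1.5.
The 2 values of 1253 occupy positions 9–10 → average rank (9+10)/2 = 9.5.
L has value 1253 mm → rank 9.5.

9.5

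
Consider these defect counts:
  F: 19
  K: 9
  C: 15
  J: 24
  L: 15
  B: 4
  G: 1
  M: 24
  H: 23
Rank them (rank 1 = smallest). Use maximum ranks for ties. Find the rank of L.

Sorted (ascending): 1, 4, 9, 15, 15, 19, 23, 24, 24
The 2 values of 15 occupy positions 4–5 → each gets rank 5.
The 2 values of 24 occupy positions 8–9 → each gets rank 9.
L has value 15 → rank 5.

5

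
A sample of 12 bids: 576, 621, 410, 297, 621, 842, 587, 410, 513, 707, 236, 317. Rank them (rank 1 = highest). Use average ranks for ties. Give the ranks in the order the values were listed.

6, 3.5, 8.5, 11, 3.5, 1, 5, 8.5, 7, 2, 12, 10

Sorted (descending): 842, 707, 621, 621, 587, 576, 513, 410, 410, 317, 297, 236
The 2 values of 621 occupy positions 3–4 → average rank (3+4)/2 = 3.5.
The 2 values of 410 occupy positions 8–9 → average rank (8+9)/2 = 8.5.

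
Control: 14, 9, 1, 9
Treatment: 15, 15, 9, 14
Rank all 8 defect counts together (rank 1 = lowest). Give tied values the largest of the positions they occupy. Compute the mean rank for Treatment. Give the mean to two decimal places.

6.50

Sorted (ascending): 1, 9, 9, 9, 14, 14, 15, 15
The 3 values of 9 occupy positions 2–4 → each gets rank 4.
The 2 values of 14 occupy positions 5–6 → each gets rank 6.
The 2 values of 15 occupy positions 7–8 → each gets rank 8.
Treatment values → pooled ranks: 15→8, 15→8, 9→4, 14→6
Mean rank = (8 + 8 + 4 + 6) / 4 = 6.50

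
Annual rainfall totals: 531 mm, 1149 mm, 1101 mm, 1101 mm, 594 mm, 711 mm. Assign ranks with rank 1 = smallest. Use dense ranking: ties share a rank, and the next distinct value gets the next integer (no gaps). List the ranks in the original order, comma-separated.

Sorted (ascending): 531, 594, 711, 1101, 1101, 1149
The 2 values of 1101 share dense rank 4.
Remaining distinct values take the next consecutive integers.

1, 5, 4, 4, 2, 3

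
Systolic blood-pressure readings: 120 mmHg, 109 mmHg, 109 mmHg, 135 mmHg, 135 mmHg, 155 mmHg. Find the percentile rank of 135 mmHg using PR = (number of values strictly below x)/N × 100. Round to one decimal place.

50.0

N = 6.
Strictly below 135: 3. Equal to 135: 2.
PR = 3/6 × 100 = 50.0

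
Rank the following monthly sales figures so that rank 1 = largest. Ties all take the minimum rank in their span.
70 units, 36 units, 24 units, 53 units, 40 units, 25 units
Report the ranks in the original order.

Sorted (descending): 70, 53, 40, 36, 25, 24
No ties — each value takes its position as its rank.

1, 4, 6, 2, 3, 5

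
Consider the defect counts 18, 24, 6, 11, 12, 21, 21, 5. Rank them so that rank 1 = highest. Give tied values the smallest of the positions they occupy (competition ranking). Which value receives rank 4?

Sorted (descending): 24, 21, 21, 18, 12, 11, 6, 5
The 2 values of 21 occupy positions 2–3 → each gets rank 2.
Rank 4 → value 18.

18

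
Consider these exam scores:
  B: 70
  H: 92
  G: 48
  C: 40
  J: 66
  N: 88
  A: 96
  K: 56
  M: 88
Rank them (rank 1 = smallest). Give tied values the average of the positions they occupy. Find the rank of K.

Sorted (ascending): 40, 48, 56, 66, 70, 88, 88, 92, 96
The 2 values of 88 occupy positions 6–7 → average rank (6+7)/2 = 6.5.
K has value 56 → rank 3.

3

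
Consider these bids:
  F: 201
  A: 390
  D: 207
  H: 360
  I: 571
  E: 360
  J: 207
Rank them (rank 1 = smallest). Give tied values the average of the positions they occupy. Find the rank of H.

4.5

Sorted (ascending): 201, 207, 207, 360, 360, 390, 571
The 2 values of 207 occupy positions 2–3 → average rank (2+3)/2 = 2.5.
The 2 values of 360 occupy positions 4–5 → average rank (4+5)/2 = 4.5.
H has value 360 → rank 4.5.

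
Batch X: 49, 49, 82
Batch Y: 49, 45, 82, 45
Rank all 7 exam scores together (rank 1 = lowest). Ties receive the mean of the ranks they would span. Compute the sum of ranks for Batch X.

Sorted (ascending): 45, 45, 49, 49, 49, 82, 82
The 2 values of 45 occupy positions 1–2 → average rank (1+2)/2 = 1.5.
The 3 values of 49 occupy positions 3–5 → average rank 4.
The 2 values of 82 occupy positions 6–7 → average rank (6+7)/2 = 6.5.
Batch X values → pooled ranks: 49→4, 49→4, 82→6.5
Rank sum = 4 + 4 + 6.5 = 14.5

14.5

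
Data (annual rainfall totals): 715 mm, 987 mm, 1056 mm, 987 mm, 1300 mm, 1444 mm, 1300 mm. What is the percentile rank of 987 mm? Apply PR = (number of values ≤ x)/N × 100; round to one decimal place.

N = 7.
Strictly below 987: 1. Equal to 987: 2.
PR = 3/7 × 100 = 42.9

42.9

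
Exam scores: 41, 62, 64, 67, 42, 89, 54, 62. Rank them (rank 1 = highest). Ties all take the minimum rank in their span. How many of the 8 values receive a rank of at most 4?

Sorted (descending): 89, 67, 64, 62, 62, 54, 42, 41
The 2 values of 62 occupy positions 4–5 → each gets rank 4.
Ranks ≤ 4: {1, 2, 3, 4, 4} → 5 values.

5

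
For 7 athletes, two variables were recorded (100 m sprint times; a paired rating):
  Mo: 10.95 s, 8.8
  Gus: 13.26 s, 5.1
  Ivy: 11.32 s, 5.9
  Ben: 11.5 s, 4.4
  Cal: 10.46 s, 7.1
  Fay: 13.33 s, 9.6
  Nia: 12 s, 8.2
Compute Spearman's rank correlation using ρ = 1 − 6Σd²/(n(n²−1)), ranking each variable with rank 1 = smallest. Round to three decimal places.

Ranks of variable 1: 2, 6, 3, 4, 1, 7, 5
Ranks of variable 2: 6, 2, 3, 1, 4, 7, 5
d = r₁ − r₂: -4, 4, 0, 3, -3, 0, 0
d²: 16, 16, 0, 9, 9, 0, 0; Σd² = 50
ρ = 1 − 6·50/(7·48) = 1 − 300/336 = 0.107

0.107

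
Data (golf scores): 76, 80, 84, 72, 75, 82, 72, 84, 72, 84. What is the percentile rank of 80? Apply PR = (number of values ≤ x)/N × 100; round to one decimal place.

60.0

N = 10.
Strictly below 80: 5. Equal to 80: 1.
PR = 6/10 × 100 = 60.0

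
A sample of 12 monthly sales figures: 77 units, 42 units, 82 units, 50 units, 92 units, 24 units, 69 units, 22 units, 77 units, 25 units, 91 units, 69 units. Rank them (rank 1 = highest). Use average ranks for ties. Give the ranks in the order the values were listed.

4.5, 9, 3, 8, 1, 11, 6.5, 12, 4.5, 10, 2, 6.5

Sorted (descending): 92, 91, 82, 77, 77, 69, 69, 50, 42, 25, 24, 22
The 2 values of 77 occupy positions 4–5 → average rank (4+5)/2 = 4.5.
The 2 values of 69 occupy positions 6–7 → average rank (6+7)/2 = 6.5.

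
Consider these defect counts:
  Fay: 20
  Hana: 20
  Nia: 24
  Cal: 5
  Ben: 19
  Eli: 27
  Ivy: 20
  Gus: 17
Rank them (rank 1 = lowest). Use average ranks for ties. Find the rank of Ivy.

Sorted (ascending): 5, 17, 19, 20, 20, 20, 24, 27
The 3 values of 20 occupy positions 4–6 → average rank 5.
Ivy has value 20 → rank 5.

5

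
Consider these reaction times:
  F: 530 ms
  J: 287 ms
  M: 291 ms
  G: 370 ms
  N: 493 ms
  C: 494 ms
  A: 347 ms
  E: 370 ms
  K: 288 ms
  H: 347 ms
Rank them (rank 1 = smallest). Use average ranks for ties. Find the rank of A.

4.5

Sorted (ascending): 287, 288, 291, 347, 347, 370, 370, 493, 494, 530
The 2 values of 347 occupy positions 4–5 → average rank (4+5)/2 = 4.5.
The 2 values of 370 occupy positions 6–7 → average rank (6+7)/2 = 6.5.
A has value 347 ms → rank 4.5.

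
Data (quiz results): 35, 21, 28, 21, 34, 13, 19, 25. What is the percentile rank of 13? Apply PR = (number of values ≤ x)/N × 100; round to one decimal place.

N = 8.
Strictly below 13: 0. Equal to 13: 1.
PR = 1/8 × 100 = 12.5

12.5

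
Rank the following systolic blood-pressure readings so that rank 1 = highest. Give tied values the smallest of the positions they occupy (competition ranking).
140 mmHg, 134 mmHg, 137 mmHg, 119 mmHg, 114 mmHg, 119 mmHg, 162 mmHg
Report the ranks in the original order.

Sorted (descending): 162, 140, 137, 134, 119, 119, 114
The 2 values of 119 occupy positions 5–6 → each gets rank 5.

2, 4, 3, 5, 7, 5, 1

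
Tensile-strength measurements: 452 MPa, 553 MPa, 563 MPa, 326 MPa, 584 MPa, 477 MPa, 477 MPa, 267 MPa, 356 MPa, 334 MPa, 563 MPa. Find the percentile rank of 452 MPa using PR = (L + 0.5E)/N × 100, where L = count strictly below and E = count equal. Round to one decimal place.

40.9

N = 11.
Strictly below 452: 4. Equal to 452: 1.
PR = (4 + 0.5·1)/11 × 100 = 40.9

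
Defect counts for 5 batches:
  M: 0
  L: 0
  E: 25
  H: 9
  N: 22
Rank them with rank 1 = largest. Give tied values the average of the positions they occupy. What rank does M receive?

4.5

Sorted (descending): 25, 22, 9, 0, 0
The 2 values of 0 occupy positions 4–5 → average rank (4+5)/2 = 4.5.
M has value 0 → rank 4.5.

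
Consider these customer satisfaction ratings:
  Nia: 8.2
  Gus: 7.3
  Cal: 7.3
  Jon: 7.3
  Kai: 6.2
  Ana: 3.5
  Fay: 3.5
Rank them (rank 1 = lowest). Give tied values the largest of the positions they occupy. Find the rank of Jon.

Sorted (ascending): 3.5, 3.5, 6.2, 7.3, 7.3, 7.3, 8.2
The 2 values of 3.5 occupy positions 1–2 → each gets rank 2.
The 3 values of 7.3 occupy positions 4–6 → each gets rank 6.
Jon has value 7.3 → rank 6.

6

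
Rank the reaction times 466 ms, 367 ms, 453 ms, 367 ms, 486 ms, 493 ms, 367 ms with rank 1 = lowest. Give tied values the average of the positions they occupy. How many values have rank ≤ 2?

Sorted (ascending): 367, 367, 367, 453, 466, 486, 493
The 3 values of 367 occupy positions 1–3 → average rank 2.
Ranks ≤ 2: {2, 2, 2} → 3 values.

3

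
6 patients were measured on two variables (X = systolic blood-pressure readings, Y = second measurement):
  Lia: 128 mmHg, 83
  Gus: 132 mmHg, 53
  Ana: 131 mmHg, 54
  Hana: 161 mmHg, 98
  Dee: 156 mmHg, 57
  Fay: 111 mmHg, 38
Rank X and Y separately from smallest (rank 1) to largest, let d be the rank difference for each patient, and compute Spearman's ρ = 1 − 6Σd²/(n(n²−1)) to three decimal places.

Ranks of variable 1: 2, 4, 3, 6, 5, 1
Ranks of variable 2: 5, 2, 3, 6, 4, 1
d = r₁ − r₂: -3, 2, 0, 0, 1, 0
d²: 9, 4, 0, 0, 1, 0; Σd² = 14
ρ = 1 − 6·14/(6·35) = 1 − 84/210 = 0.600

0.600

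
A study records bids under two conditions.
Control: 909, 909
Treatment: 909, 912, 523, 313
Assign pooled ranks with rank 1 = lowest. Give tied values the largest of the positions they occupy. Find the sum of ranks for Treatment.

14

Sorted (ascending): 313, 523, 909, 909, 909, 912
The 3 values of 909 occupy positions 3–5 → each gets rank 5.
Treatment values → pooled ranks: 909→5, 912→6, 523→2, 313→1
Rank sum = 5 + 6 + 2 + 1 = 14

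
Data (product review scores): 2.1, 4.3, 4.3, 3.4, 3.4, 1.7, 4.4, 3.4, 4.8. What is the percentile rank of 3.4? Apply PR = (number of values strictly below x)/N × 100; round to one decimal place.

N = 9.
Strictly below 3.4: 2. Equal to 3.4: 3.
PR = 2/9 × 100 = 22.2

22.2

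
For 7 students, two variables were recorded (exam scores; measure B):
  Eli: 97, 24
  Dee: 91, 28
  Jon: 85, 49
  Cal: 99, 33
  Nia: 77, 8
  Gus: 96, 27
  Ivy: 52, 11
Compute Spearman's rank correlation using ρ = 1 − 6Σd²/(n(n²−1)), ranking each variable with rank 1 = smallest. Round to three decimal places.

Ranks of variable 1: 6, 4, 3, 7, 2, 5, 1
Ranks of variable 2: 3, 5, 7, 6, 1, 4, 2
d = r₁ − r₂: 3, -1, -4, 1, 1, 1, -1
d²: 9, 1, 16, 1, 1, 1, 1; Σd² = 30
ρ = 1 − 6·30/(7·48) = 1 − 180/336 = 0.464

0.464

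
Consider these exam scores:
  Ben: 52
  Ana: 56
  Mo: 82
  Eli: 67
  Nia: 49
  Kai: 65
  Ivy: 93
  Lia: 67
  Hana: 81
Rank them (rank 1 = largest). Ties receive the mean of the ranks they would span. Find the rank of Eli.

4.5

Sorted (descending): 93, 82, 81, 67, 67, 65, 56, 52, 49
The 2 values of 67 occupy positions 4–5 → average rank (4+5)/2 = 4.5.
Eli has value 67 → rank 4.5.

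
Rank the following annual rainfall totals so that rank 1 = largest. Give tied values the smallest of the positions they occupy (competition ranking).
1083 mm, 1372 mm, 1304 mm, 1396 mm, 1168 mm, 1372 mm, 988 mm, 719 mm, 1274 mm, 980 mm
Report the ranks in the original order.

7, 2, 4, 1, 6, 2, 8, 10, 5, 9

Sorted (descending): 1396, 1372, 1372, 1304, 1274, 1168, 1083, 988, 980, 719
The 2 values of 1372 occupy positions 2–3 → each gets rank 2.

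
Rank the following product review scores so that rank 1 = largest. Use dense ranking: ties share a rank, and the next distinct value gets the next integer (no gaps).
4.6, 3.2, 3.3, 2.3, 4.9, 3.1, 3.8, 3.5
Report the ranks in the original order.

2, 6, 5, 8, 1, 7, 3, 4

Sorted (descending): 4.9, 4.6, 3.8, 3.5, 3.3, 3.2, 3.1, 2.3
No ties — each value takes its position as its rank.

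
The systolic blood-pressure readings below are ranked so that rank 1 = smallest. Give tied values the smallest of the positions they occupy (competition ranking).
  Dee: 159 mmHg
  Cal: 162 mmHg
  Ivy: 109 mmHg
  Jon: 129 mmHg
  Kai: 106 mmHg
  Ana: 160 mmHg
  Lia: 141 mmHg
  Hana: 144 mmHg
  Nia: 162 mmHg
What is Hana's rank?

5

Sorted (ascending): 106, 109, 129, 141, 144, 159, 160, 162, 162
The 2 values of 162 occupy positions 8–9 → each gets rank 8.
Hana has value 144 mmHg → rank 5.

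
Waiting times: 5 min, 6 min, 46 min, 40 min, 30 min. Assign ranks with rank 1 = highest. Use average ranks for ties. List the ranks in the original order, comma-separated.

Sorted (descending): 46, 40, 30, 6, 5
No ties — each value takes its position as its rank.

5, 4, 1, 2, 3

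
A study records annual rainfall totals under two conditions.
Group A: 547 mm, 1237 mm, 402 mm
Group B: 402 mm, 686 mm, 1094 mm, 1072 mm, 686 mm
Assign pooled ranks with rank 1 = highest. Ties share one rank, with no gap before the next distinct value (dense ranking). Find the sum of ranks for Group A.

12

Sorted (descending): 1237, 1094, 1072, 686, 686, 547, 402, 402
The 2 values of 686 share dense rank 4.
The 2 values of 402 share dense rank 6.
Remaining distinct values take the next consecutive integers.
Group A values → pooled ranks: 547→5, 1237→1, 402→6
Rank sum = 5 + 1 + 6 = 12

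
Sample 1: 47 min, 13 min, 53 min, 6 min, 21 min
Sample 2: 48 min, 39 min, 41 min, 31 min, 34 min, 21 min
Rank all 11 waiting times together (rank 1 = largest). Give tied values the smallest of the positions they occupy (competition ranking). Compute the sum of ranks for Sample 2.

32

Sorted (descending): 53, 48, 47, 41, 39, 34, 31, 21, 21, 13, 6
The 2 values of 21 occupy positions 8–9 → each gets rank 8.
Sample 2 values → pooled ranks: 48→2, 39→5, 41→4, 31→7, 34→6, 21→8
Rank sum = 2 + 5 + 4 + 7 + 6 + 8 = 32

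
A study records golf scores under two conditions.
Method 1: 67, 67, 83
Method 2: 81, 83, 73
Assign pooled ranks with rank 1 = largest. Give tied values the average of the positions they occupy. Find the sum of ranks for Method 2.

Sorted (descending): 83, 83, 81, 73, 67, 67
The 2 values of 83 occupy positions 1–2 → average rank (1+2)/2 = 1.5.
The 2 values of 67 occupy positions 5–6 → average rank (5+6)/2 = 5.5.
Method 2 values → pooled ranks: 81→3, 83→1.5, 73→4
Rank sum = 3 + 1.5 + 4 = 8.5

8.5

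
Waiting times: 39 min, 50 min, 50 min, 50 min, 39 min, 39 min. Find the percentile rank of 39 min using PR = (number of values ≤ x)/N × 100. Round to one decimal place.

50.0

N = 6.
Strictly below 39: 0. Equal to 39: 3.
PR = 3/6 × 100 = 50.0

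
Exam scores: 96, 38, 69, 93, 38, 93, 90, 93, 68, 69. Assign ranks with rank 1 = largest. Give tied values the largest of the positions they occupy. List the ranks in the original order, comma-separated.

1, 10, 7, 4, 10, 4, 5, 4, 8, 7

Sorted (descending): 96, 93, 93, 93, 90, 69, 69, 68, 38, 38
The 3 values of 93 occupy positions 2–4 → each gets rank 4.
The 2 values of 69 occupy positions 6–7 → each gets rank 7.
The 2 values of 38 occupy positions 9–10 → each gets rank 10.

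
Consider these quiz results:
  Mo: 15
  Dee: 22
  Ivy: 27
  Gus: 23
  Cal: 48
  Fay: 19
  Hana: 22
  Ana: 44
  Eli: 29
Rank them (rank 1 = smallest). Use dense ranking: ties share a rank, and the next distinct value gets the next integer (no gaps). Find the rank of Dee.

Sorted (ascending): 15, 19, 22, 22, 23, 27, 29, 44, 48
The 2 values of 22 share dense rank 3.
Remaining distinct values take the next consecutive integers.
Dee has value 22 → rank 3.

3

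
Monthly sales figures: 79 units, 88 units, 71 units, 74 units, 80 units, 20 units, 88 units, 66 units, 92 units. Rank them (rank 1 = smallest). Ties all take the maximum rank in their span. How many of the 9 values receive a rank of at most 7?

Sorted (ascending): 20, 66, 71, 74, 79, 80, 88, 88, 92
The 2 values of 88 occupy positions 7–8 → each gets rank 8.
Ranks ≤ 7: {1, 2, 3, 4, 5, 6} → 6 values.

6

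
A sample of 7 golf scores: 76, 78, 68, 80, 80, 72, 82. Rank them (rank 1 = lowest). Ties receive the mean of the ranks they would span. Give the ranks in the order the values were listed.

3, 4, 1, 5.5, 5.5, 2, 7

Sorted (ascending): 68, 72, 76, 78, 80, 80, 82
The 2 values of 80 occupy positions 5–6 → average rank (5+6)/2 = 5.5.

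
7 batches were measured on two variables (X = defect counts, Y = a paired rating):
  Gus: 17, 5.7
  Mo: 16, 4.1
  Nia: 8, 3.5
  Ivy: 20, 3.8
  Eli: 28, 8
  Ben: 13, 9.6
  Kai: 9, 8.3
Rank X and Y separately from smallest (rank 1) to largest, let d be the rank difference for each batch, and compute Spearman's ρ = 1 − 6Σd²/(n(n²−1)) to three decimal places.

0.036

Ranks of variable 1: 5, 4, 1, 6, 7, 3, 2
Ranks of variable 2: 4, 3, 1, 2, 5, 7, 6
d = r₁ − r₂: 1, 1, 0, 4, 2, -4, -4
d²: 1, 1, 0, 16, 4, 16, 16; Σd² = 54
ρ = 1 − 6·54/(7·48) = 1 − 324/336 = 0.036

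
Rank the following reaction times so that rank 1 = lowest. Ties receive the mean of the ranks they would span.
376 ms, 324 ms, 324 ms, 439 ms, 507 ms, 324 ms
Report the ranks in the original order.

Sorted (ascending): 324, 324, 324, 376, 439, 507
The 3 values of 324 occupy positions 1–3 → average rank 2.

4, 2, 2, 5, 6, 2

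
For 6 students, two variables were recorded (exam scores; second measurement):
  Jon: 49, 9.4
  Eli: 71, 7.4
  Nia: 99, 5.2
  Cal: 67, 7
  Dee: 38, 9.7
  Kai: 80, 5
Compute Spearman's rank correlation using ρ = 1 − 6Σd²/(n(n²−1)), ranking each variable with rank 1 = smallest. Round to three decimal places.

Ranks of variable 1: 2, 4, 6, 3, 1, 5
Ranks of variable 2: 5, 4, 2, 3, 6, 1
d = r₁ − r₂: -3, 0, 4, 0, -5, 4
d²: 9, 0, 16, 0, 25, 16; Σd² = 66
ρ = 1 − 6·66/(6·35) = 1 − 396/210 = -0.886

-0.886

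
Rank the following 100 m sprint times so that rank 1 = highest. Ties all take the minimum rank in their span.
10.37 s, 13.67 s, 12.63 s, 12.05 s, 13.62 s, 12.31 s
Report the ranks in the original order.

Sorted (descending): 13.67, 13.62, 12.63, 12.31, 12.05, 10.37
No ties — each value takes its position as its rank.

6, 1, 3, 5, 2, 4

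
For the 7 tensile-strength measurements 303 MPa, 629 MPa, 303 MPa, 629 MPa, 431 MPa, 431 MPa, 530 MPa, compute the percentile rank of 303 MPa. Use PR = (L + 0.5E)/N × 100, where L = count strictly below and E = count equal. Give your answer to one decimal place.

N = 7.
Strictly below 303: 0. Equal to 303: 2.
PR = (0 + 0.5·2)/7 × 100 = 14.3

14.3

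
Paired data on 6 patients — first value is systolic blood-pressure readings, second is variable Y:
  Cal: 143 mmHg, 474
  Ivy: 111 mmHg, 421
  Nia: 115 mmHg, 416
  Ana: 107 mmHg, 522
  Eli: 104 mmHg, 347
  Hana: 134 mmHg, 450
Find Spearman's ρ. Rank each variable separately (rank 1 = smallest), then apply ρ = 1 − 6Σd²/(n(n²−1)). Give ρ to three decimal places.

Ranks of variable 1: 6, 3, 4, 2, 1, 5
Ranks of variable 2: 5, 3, 2, 6, 1, 4
d = r₁ − r₂: 1, 0, 2, -4, 0, 1
d²: 1, 0, 4, 16, 0, 1; Σd² = 22
ρ = 1 − 6·22/(6·35) = 1 − 132/210 = 0.371

0.371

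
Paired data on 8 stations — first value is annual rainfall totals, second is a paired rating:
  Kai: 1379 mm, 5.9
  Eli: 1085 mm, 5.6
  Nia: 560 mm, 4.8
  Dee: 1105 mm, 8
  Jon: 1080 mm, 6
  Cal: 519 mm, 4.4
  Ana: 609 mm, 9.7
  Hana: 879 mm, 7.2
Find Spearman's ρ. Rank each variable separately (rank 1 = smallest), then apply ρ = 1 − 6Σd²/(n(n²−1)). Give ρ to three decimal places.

0.357

Ranks of variable 1: 8, 6, 2, 7, 5, 1, 3, 4
Ranks of variable 2: 4, 3, 2, 7, 5, 1, 8, 6
d = r₁ − r₂: 4, 3, 0, 0, 0, 0, -5, -2
d²: 16, 9, 0, 0, 0, 0, 25, 4; Σd² = 54
ρ = 1 − 6·54/(8·63) = 1 − 324/504 = 0.357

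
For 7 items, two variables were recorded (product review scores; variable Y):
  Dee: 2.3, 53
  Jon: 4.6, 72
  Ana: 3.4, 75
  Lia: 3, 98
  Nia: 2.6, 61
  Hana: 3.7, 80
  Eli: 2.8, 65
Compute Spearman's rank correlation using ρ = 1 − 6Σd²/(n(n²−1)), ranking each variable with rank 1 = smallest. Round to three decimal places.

Ranks of variable 1: 1, 7, 5, 4, 2, 6, 3
Ranks of variable 2: 1, 4, 5, 7, 2, 6, 3
d = r₁ − r₂: 0, 3, 0, -3, 0, 0, 0
d²: 0, 9, 0, 9, 0, 0, 0; Σd² = 18
ρ = 1 − 6·18/(7·48) = 1 − 108/336 = 0.679

0.679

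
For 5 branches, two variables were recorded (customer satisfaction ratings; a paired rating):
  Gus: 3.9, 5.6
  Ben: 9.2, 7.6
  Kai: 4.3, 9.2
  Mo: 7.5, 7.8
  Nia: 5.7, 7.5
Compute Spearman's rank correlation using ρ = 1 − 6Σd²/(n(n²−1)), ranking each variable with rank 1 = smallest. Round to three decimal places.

0.300

Ranks of variable 1: 1, 5, 2, 4, 3
Ranks of variable 2: 1, 3, 5, 4, 2
d = r₁ − r₂: 0, 2, -3, 0, 1
d²: 0, 4, 9, 0, 1; Σd² = 14
ρ = 1 − 6·14/(5·24) = 1 − 84/120 = 0.300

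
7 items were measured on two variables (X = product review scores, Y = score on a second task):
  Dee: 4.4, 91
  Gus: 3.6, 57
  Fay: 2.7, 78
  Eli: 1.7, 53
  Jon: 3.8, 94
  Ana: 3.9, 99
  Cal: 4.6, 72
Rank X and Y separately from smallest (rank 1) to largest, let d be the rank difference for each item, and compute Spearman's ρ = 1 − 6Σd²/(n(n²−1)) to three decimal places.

0.464

Ranks of variable 1: 6, 3, 2, 1, 4, 5, 7
Ranks of variable 2: 5, 2, 4, 1, 6, 7, 3
d = r₁ − r₂: 1, 1, -2, 0, -2, -2, 4
d²: 1, 1, 4, 0, 4, 4, 16; Σd² = 30
ρ = 1 − 6·30/(7·48) = 1 − 180/336 = 0.464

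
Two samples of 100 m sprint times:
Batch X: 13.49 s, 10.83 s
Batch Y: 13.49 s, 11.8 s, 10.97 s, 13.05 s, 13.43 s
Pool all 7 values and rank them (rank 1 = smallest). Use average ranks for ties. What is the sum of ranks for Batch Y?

Sorted (ascending): 10.83, 10.97, 11.8, 13.05, 13.43, 13.49, 13.49
The 2 values of 13.49 occupy positions 6–7 → average rank (6+7)/2 = 6.5.
Batch Y values → pooled ranks: 13.49→6.5, 11.8→3, 10.97→2, 13.05→4, 13.43→5
Rank sum = 6.5 + 3 + 2 + 4 + 5 = 20.5

20.5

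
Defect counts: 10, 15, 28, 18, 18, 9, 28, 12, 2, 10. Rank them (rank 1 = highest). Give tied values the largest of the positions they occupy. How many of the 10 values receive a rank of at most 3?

2

Sorted (descending): 28, 28, 18, 18, 15, 12, 10, 10, 9, 2
The 2 values of 28 occupy positions 1–2 → each gets rank 2.
The 2 values of 18 occupy positions 3–4 → each gets rank 4.
The 2 values of 10 occupy positions 7–8 → each gets rank 8.
Ranks ≤ 3: {2, 2} → 2 values.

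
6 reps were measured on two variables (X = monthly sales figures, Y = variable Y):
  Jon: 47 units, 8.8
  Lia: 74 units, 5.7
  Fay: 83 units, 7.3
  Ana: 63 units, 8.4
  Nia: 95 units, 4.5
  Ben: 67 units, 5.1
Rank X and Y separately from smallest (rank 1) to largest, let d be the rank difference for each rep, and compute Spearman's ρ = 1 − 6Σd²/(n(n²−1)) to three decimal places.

Ranks of variable 1: 1, 4, 5, 2, 6, 3
Ranks of variable 2: 6, 3, 4, 5, 1, 2
d = r₁ − r₂: -5, 1, 1, -3, 5, 1
d²: 25, 1, 1, 9, 25, 1; Σd² = 62
ρ = 1 − 6·62/(6·35) = 1 − 372/210 = -0.771

-0.771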